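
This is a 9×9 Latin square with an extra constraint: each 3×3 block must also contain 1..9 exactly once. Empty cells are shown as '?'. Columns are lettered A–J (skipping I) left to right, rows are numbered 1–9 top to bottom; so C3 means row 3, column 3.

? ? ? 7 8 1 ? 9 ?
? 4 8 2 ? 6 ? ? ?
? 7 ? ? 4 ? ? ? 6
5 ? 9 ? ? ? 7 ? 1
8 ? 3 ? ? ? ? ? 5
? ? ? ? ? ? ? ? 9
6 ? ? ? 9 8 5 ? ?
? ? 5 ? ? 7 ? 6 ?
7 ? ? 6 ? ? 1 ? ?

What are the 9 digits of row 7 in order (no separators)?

G2 = 3 (sole candidate).
J2 = 7 (sole candidate).
E2 = 5 (sole candidate).
H2 = 1 (sole candidate).
A2 = 9 (sole candidate).
B1 = 5 (hidden single in row 1).
A1 = 3 (hidden single in row 1).
C1 = 6 (hidden single in row 1).
H3 = 5 (hidden single in row 3).
G3 = 8 (hidden single in row 3).
E5 = 7 (hidden single in row 5).
C6 = 7 (hidden single in row 6).
H7 = 7: in row 7, 7 can only go here (every other open cell in that row sees a 7).
F9 = 5 (hidden single in row 9).
B9 = 9 (hidden single in row 9).
D6 = 5 (hidden single in row 6).
H6 = 8 (hidden single in row 6).
D4 = 8 (hidden single in row 4).
G8 = 9 (hidden single in row 8).
J9 = 8 (hidden single in row 9).
B8 = 8 (hidden single in row 8).
B7 = 3: in column 2, 3 can only go here (every other open cell in that column sees a 3).
J8 = 3 (hidden single in column 9).
E9 = 3 (hidden single in row 9).
F6 = 3 (hidden single in row 6).
F3 = 9 (sole candidate).
D3 = 3 (sole candidate).
H4 = 3 (hidden single in row 4).
F4 = 4 (hidden single in row 4).
F5 = 2 (sole candidate).
H5 = 4 (sole candidate).
H9 = 2 (sole candidate).
E4 = 6 (sole candidate).
G5 = 6 (sole candidate).
E6 = 1 (sole candidate).
G6 = 2 (sole candidate).
J7 = 4: row 7 has {3,5,6,7,8,9}; col 9 has {1,3,5,6,7,8,9}; box has {1,2,3,5,6,7,8,9} → only 4 remains.
E8 = 2 (sole candidate).
C9 = 4 (sole candidate).
G1 = 4 (sole candidate).
J1 = 2 (sole candidate).
B4 = 2 (sole candidate).
B5 = 1 (sole candidate).
D5 = 9 (sole candidate).
A6 = 4 (sole candidate).
B6 = 6 (sole candidate).
D7 = 1: row 7 has {3,4,5,6,7,8,9}; col 4 has {2,3,5,6,7,8,9}; box has {2,3,5,6,7,8,9} → only 1 remains.
A8 = 1 (sole candidate).
D8 = 4 (sole candidate).
A3 = 2 (sole candidate).
C3 = 1 (sole candidate).
C7 = 2: row 7 has {1,3,4,5,6,7,8,9}; col 3 has {1,3,4,5,6,7,8,9}; box has {1,3,4,5,6,7,8,9} → only 2 remains.

632198574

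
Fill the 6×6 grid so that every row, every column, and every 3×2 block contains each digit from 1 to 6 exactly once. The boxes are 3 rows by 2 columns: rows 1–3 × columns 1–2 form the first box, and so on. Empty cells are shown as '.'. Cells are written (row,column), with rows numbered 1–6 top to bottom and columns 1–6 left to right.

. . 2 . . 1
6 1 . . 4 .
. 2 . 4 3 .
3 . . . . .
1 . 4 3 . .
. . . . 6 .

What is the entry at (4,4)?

2

(1,5) = 5 (sole candidate).
(2,4) = 5 (sole candidate).
(2,6) = 2 (sole candidate).
(3,1) = 5 (sole candidate).
(3,6) = 6 (sole candidate).
(5,5) = 2 (sole candidate).
(5,6) = 5 (sole candidate).
(1,1) = 4 (sole candidate).
(1,2) = 3 (sole candidate).
(1,4) = 6 (sole candidate).
(2,3) = 3 (sole candidate).
(3,3) = 1 (sole candidate).
(4,5) = 1 (sole candidate).
(4,6) = 4 (sole candidate).
(5,2) = 6 (sole candidate).
(6,1) = 2 (sole candidate).
(6,3) = 5 (sole candidate).
(6,4) = 1 (sole candidate).
(6,6) = 3 (sole candidate).
(4,2) = 5 (sole candidate).
(4,3) = 6 (sole candidate).
(4,4) = 2: row 4 has {1,3,4,5,6}; col 4 has {1,3,4,5,6}; box has {1,3,4,5,6} → only 2 remains.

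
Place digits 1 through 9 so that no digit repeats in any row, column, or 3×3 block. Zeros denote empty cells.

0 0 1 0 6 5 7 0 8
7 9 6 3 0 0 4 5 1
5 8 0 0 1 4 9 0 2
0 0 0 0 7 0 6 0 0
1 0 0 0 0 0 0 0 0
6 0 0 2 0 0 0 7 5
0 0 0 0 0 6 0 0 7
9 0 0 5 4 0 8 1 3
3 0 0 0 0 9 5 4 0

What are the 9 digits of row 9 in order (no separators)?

r1c4 = 9: row 1 has {1,5,6,7,8}; col 4 has {2,3,5}; box has {1,3,4,5,6} → only 9 remains.
r1c8 = 3: row 1 has {1,5,6,7,8,9}; col 8 has {1,4,5,7}; box has {1,2,4,5,7,8,9} → only 3 remains.
r3c3 = 3: row 3 has {1,2,4,5,8,9}; col 3 has {1,6}; box has {1,5,6,7,8,9} → only 3 remains.
r3c4 = 7: row 3 has {1,2,3,4,5,8,9}; col 4 has {2,3,5,9}; box has {1,3,4,5,6,9} → only 7 remains.
r3c8 = 6: row 3 has {1,2,3,4,5,7,8,9}; col 8 has {1,3,4,5,7}; box has {1,2,3,4,5,7,8,9} → only 6 remains.
r7c7 = 2: row 7 has {6,7}; col 7 has {4,5,6,7,8,9}; box has {1,3,4,5,7,8} → only 2 remains.
r7c8 = 9: row 7 has {2,6,7}; col 8 has {1,3,4,5,6,7}; box has {1,2,3,4,5,7,8} → only 9 remains.
r9c9 = 6: row 9 has {3,4,5,9}; col 9 has {1,2,3,5,7,8}; box has {1,2,3,4,5,7,8,9} → only 6 remains.
r5c7 = 3: row 5 has {1}; col 7 has {2,4,5,6,7,8,9}; box has {5,6,7} → only 3 remains.
r6c7 = 1: row 6 has {2,5,6,7}; col 7 has {2,3,4,5,6,7,8,9}; box has {3,5,6,7} → only 1 remains.
r5c6 = 8: row 5 has {1,3}; col 6 has {4,5,6,9}; box has {2,7} → only 8 remains.
r5c8 = 2: row 5 has {1,3,8}; col 8 has {1,3,4,5,6,7,9}; box has {1,3,5,6,7} → only 2 remains.
r6c6 = 3: row 6 has {1,2,5,6,7}; col 6 has {4,5,6,8,9}; box has {2,7,8} → only 3 remains.
r2c6 = 2: row 2 has {1,3,4,5,6,7,9}; col 6 has {3,4,5,6,8,9}; box has {1,3,4,5,6,7,9} → only 2 remains.
r4c6 = 1: row 4 has {6,7}; col 6 has {2,3,4,5,6,8,9}; box has {2,3,7,8} → only 1 remains.
r4c8 = 8: row 4 has {1,6,7}; col 8 has {1,2,3,4,5,6,7,9}; box has {1,2,3,5,6,7} → only 8 remains.
r6c2 = 4: row 6 has {1,2,3,5,6,7}; col 2 has {8,9}; box has {1,6} → only 4 remains.
r6c5 = 9: row 6 has {1,2,3,4,5,6,7}; col 5 has {1,4,6,7}; box has {1,2,3,7,8} → only 9 remains.
r8c6 = 7: row 8 has {1,3,4,5,8,9}; col 6 has {1,2,3,4,5,6,8,9}; box has {4,5,6,9} → only 7 remains.
r1c2 = 2: row 1 has {1,3,5,6,7,8,9}; col 2 has {4,8,9}; box has {1,3,5,6,7,8,9} → only 2 remains.
r2c5 = 8: row 2 has {1,2,3,4,5,6,7,9}; col 5 has {1,4,6,7,9}; box has {1,2,3,4,5,6,7,9} → only 8 remains.
r4c1 = 2: row 4 has {1,6,7,8}; col 1 has {1,3,5,6,7,9}; box has {1,4,6} → only 2 remains.
r4c4 = 4: row 4 has {1,2,6,7,8}; col 4 has {2,3,5,7,9}; box has {1,2,3,7,8,9} → only 4 remains.
r4c9 = 9: row 4 has {1,2,4,6,7,8}; col 9 has {1,2,3,5,6,7,8}; box has {1,2,3,5,6,7,8} → only 9 remains.
r5c4 = 6: row 5 has {1,2,3,8}; col 4 has {2,3,4,5,7,9}; box has {1,2,3,4,7,8,9} → only 6 remains.
r5c5 = 5: row 5 has {1,2,3,6,8}; col 5 has {1,4,6,7,8,9}; box has {1,2,3,4,6,7,8,9} → only 5 remains.
r5c9 = 4: row 5 has {1,2,3,5,6,8}; col 9 has {1,2,3,5,6,7,8,9}; box has {1,2,3,5,6,7,8,9} → only 4 remains.
r6c3 = 8: row 6 has {1,2,3,4,5,6,7,9}; col 3 has {1,3,6}; box has {1,2,4,6} → only 8 remains.
r7c5 = 3: row 7 has {2,6,7,9}; col 5 has {1,4,5,6,7,8,9}; box has {4,5,6,7,9} → only 3 remains.
r8c2 = 6: row 8 has {1,3,4,5,7,8,9}; col 2 has {2,4,8,9}; box has {3,9} → only 6 remains.
r8c3 = 2: row 8 has {1,3,4,5,6,7,8,9}; col 3 has {1,3,6,8}; box has {3,6,9} → only 2 remains.
r9c3 = 7: row 9 has {3,4,5,6,9}; col 3 has {1,2,3,6,8}; box has {2,3,6,9} → only 7 remains.
r9c5 = 2: row 9 has {3,4,5,6,7,9}; col 5 has {1,3,4,5,6,7,8,9}; box has {3,4,5,6,7,9} → only 2 remains.
r1c1 = 4: row 1 has {1,2,3,5,6,7,8,9}; col 1 has {1,2,3,5,6,7,9}; box has {1,2,3,5,6,7,8,9} → only 4 remains.
r4c3 = 5: row 4 has {1,2,4,6,7,8,9}; col 3 has {1,2,3,6,7,8}; box has {1,2,4,6,8} → only 5 remains.
r5c2 = 7: row 5 has {1,2,3,4,5,6,8}; col 2 has {2,4,6,8,9}; box has {1,2,4,5,6,8} → only 7 remains.
r5c3 = 9: row 5 has {1,2,3,4,5,6,7,8}; col 3 has {1,2,3,5,6,7,8}; box has {1,2,4,5,6,7,8} → only 9 remains.
r7c1 = 8: row 7 has {2,3,6,7,9}; col 1 has {1,2,3,4,5,6,7,9}; box has {2,3,6,7,9} → only 8 remains.
r7c3 = 4: row 7 has {2,3,6,7,8,9}; col 3 has {1,2,3,5,6,7,8,9}; box has {2,3,6,7,8,9} → only 4 remains.
r7c4 = 1: row 7 has {2,3,4,6,7,8,9}; col 4 has {2,3,4,5,6,7,9}; box has {2,3,4,5,6,7,9} → only 1 remains.
r9c2 = 1: row 9 has {2,3,4,5,6,7,9}; col 2 has {2,4,6,7,8,9}; box has {2,3,4,6,7,8,9} → only 1 remains.
r9c4 = 8: row 9 has {1,2,3,4,5,6,7,9}; col 4 has {1,2,3,4,5,6,7,9}; box has {1,2,3,4,5,6,7,9} → only 8 remains.

317829546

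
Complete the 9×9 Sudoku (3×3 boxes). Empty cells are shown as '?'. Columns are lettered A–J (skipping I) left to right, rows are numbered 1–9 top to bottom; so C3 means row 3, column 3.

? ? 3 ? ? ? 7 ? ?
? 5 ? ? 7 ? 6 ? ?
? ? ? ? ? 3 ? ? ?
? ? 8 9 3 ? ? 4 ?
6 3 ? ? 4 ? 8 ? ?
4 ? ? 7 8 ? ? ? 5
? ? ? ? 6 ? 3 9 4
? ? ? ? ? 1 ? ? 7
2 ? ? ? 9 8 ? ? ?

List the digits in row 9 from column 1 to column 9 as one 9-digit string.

H6 = 3 (hidden single in row 6).
J2 = 3 (hidden single in row 2).
F6 = 6 (hidden single in row 6).
J4 = 6 (hidden single in row 4).
J9 = 1: row 9 has {2,8,9}; col 9 has {3,4,5,6,7}; box has {3,4,7,9} → only 1 remains.
G9 = 5: row 9 has {1,2,8,9}; col 7 has {3,6,7,8}; box has {1,3,4,7,9} → only 5 remains.
H9 = 6: row 9 has {1,2,5,8,9}; col 8 has {3,4,9}; box has {1,3,4,5,7,9} → only 6 remains.
G8 = 2 (sole candidate).
H8 = 8 (sole candidate).
G4 = 1 (sole candidate).
G6 = 9 (sole candidate).
E8 = 5 (sole candidate).
G3 = 4 (sole candidate).
J5 = 2 (sole candidate).
D7 = 2 (sole candidate).
F7 = 7 (sole candidate).
F5 = 5 (sole candidate).
H5 = 7 (sole candidate).
F4 = 2 (sole candidate).
D5 = 1 (sole candidate).
B4 = 7 (sole candidate).
C5 = 9 (sole candidate).
B9 = 4: row 9 has {1,2,5,6,8,9}; col 2 has {3,5,7}; box has {2} → only 4 remains.
C9 = 7: row 9 has {1,2,4,5,6,8,9}; col 3 has {3,8,9}; box has {2,4} → only 7 remains.
D9 = 3: row 9 has {1,2,4,5,6,7,8,9}; col 4 has {1,2,7,9}; box has {1,2,5,6,7,8,9} → only 3 remains.

247398561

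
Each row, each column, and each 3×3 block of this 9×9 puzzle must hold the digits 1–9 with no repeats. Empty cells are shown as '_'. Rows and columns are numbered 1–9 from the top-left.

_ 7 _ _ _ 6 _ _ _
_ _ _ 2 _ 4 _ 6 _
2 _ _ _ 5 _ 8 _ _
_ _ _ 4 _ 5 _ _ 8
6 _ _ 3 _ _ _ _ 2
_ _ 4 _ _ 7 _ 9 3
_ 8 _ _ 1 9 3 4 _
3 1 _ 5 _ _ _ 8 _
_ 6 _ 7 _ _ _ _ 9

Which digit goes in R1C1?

R7C4 = 6 (sole candidate).
R8C6 = 2 (sole candidate).
R8C5 = 4 (sole candidate).
R3C3 = 6 (hidden single in row 3).
R5C7 = 4 (hidden single in row 5).
R7C3 = 2 (hidden single in row 7).
R9C3 = 5 (sole candidate).
R7C1 = 7 (sole candidate).
R7C9 = 5 (sole candidate).
R8C3 = 9 (sole candidate).
R9C1 = 4 (sole candidate).
R1C9 = 4 (hidden single in row 1).
R3C2 = 4 (hidden single in row 3).
R3C4 = 9 (hidden single in row 3).
R2C5 = 7 (hidden single in column 5).
R2C9 = 1 (sole candidate).
R3C9 = 7 (sole candidate).
R8C9 = 6 (sole candidate).
R3C8 = 3 (sole candidate).
R8C7 = 7 (sole candidate).
R3C6 = 1 (sole candidate).
R5C6 = 8 (sole candidate).
R6C4 = 1 (sole candidate).
R9C6 = 3 (sole candidate).
R1C4 = 8 (sole candidate).
R1C5 = 3 (sole candidate).
R5C5 = 9 (sole candidate).
R9C5 = 8 (sole candidate).
R1C3 = 1 (sole candidate).
R5C2 = 5 (sole candidate).
R5C3 = 7 (sole candidate).
R5C8 = 1 (sole candidate).
R6C1 = 8 (sole candidate).
R6C2 = 2 (sole candidate).
R6C5 = 6 (sole candidate).
R6C7 = 5 (sole candidate).
R9C8 = 2 (sole candidate).
R1C8 = 5 (sole candidate).
R2C7 = 9 (sole candidate).
R4C3 = 3 (sole candidate).
R4C5 = 2 (sole candidate).
R4C7 = 6 (sole candidate).
R4C8 = 7 (sole candidate).
R9C7 = 1 (sole candidate).
R1C1 = 9: row 1 has {1,3,4,5,6,7,8}; col 1 has {2,3,4,6,7,8}; box has {1,2,4,6,7} → only 9 remains.

9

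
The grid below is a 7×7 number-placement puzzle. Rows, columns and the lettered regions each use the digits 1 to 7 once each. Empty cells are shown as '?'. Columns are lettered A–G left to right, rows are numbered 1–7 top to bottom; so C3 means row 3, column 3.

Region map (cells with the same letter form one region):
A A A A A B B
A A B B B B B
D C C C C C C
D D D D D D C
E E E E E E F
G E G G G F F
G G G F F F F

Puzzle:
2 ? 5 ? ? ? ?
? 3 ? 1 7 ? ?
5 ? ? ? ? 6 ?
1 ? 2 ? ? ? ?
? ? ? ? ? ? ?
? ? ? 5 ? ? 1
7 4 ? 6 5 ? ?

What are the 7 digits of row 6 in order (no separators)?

3765241

G4 = 5: in row 4, 5 can only go here (every other open cell in that row sees a 5).
F2 = 5: in row 2, 5 can only go here (every other open cell in that row sees a 5).
G2 = 2: in row 2, 2 can only go here (every other open cell in that row sees a 2).
G7 = 3: row 7 has {4,5,6,7}; col 7 has {1,2,5}; region has {1,5,6} → only 3 remains.
C7 = 1: row 7 has {3,4,5,6,7}; col 3 has {2,5}; region has {4,5,7} → only 1 remains.
F7 = 2: row 7 has {1,3,4,5,6,7}; col 6 has {5,6}; region has {1,3,5,6} → only 2 remains.
F1 = 3: in row 1, 3 can only go here (every other open cell in that row sees a 3).
B5 = 5: in row 5, 5 can only go here (every other open cell in that row sees a 5).
F6 = 4: in row 6, 4 can only go here (every other open cell in that row sees a 4).
F4 = 7: row 4 has {1,2,5}; col 6 has {2,3,4,5,6}; region has {1,2,5} → only 7 remains.
F5 = 1: row 5 has {5}; col 6 has {2,3,4,5,6,7}; region has {5} → only 1 remains.
G5 = 7: row 5 has {1,5}; col 7 has {1,2,3,5}; region has {1,2,3,4,5,6} → only 7 remains.
G3 = 4: row 3 has {5,6}; col 7 has {1,2,3,5,7}; region has {5,6} → only 4 remains.
B4 = 6: row 4 has {1,2,5,7}; col 2 has {3,4,5}; region has {1,2,5,7} → only 6 remains.
G1 = 6: row 1 has {2,3,5}; col 7 has {1,2,3,4,5,7}; region has {1,2,3,5,7} → only 6 remains.
C2 = 4: row 2 has {1,2,3,5,7}; col 3 has {1,2,5}; region has {1,2,3,5,6,7} → only 4 remains.
A2 = 6: row 2 has {1,2,3,4,5,7}; col 1 has {1,2,5,7}; region has {2,3,5} → only 6 remains.
A6 = 3: row 6 has {1,4,5}; col 1 has {1,2,5,6,7}; region has {1,4,5,7} → only 3 remains.
C6 = 6: row 6 has {1,3,4,5}; col 3 has {1,2,4,5}; region has {1,3,4,5,7} → only 6 remains.
E6 = 2: row 6 has {1,3,4,5,6}; col 5 has {5,7}; region has {1,3,4,5,6,7} → only 2 remains.
A5 = 4: row 5 has {1,5,7}; col 1 has {1,2,3,5,6,7}; region has {1,5} → only 4 remains.
C5 = 3: row 5 has {1,4,5,7}; col 3 has {1,2,4,5,6}; region has {1,4,5} → only 3 remains.
D5 = 2: row 5 has {1,3,4,5,7}; col 4 has {1,5,6}; region has {1,3,4,5} → only 2 remains.
E5 = 6: row 5 has {1,2,3,4,5,7}; col 5 has {2,5,7}; region has {1,2,3,4,5} → only 6 remains.
B6 = 7: row 6 has {1,2,3,4,5,6}; col 2 has {3,4,5,6}; region has {1,2,3,4,5,6} → only 7 remains.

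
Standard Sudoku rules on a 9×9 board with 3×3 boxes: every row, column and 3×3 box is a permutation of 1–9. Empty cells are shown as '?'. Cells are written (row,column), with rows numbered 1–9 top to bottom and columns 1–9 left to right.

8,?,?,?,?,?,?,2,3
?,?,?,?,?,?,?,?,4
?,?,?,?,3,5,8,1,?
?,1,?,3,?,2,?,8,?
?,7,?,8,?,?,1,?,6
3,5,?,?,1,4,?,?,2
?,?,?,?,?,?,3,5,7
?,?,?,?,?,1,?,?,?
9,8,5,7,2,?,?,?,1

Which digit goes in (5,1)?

2

(3,9) = 9: row 3 has {1,3,5,8}; col 9 has {1,2,3,4,6,7}; box has {1,2,3,4,8} → only 9 remains.
(4,9) = 5: row 4 has {1,2,3,8}; col 9 has {1,2,3,4,6,7,9}; box has {1,2,6,8} → only 5 remains.
(5,6) = 9: row 5 has {1,6,7,8}; col 6 has {1,2,4,5}; box has {1,2,3,4,8} → only 9 remains.
(6,4) = 6: row 6 has {1,2,3,4,5}; col 4 has {3,7,8}; box has {1,2,3,4,8,9} → only 6 remains.
(8,9) = 8: row 8 has {1}; col 9 has {1,2,3,4,5,6,7,9}; box has {1,3,5,7} → only 8 remains.
(4,5) = 7: row 4 has {1,2,3,5,8}; col 5 has {1,2,3}; box has {1,2,3,4,6,8,9} → only 7 remains.
(5,5) = 5: row 5 has {1,6,7,8,9}; col 5 has {1,2,3,7}; box has {1,2,3,4,6,7,8,9} → only 5 remains.
(1,7) = 5: in row 1, 5 can only go here (every other open cell in that row sees a 5).
(2,1) = 5: in row 2, 5 can only go here (every other open cell in that row sees a 5).
(5,8) = 3: in row 5, 3 can only go here (every other open cell in that row sees a 3).
(6,3) = 8: in row 6, 8 can only go here (every other open cell in that row sees an 8).
(8,4) = 5: in row 8, 5 can only go here (every other open cell in that row sees a 5).
(9,6) = 3: in row 9, 3 can only go here (every other open cell in that row sees a 3).
(7,1) = 1: in column 1, 1 can only go here (every other open cell in that column sees a 1).
(8,7) = 2: in column 7, 2 can only go here (every other open cell in that column sees a 2).
(4,3) = 9: in box 4, 9 can only go here (every other open cell in that box sees a 9).
(4,7) = 4: row 4 has {1,2,3,5,7,8,9}; col 7 has {1,2,3,5,8}; box has {1,2,3,5,6,8} → only 4 remains.
(9,7) = 6: row 9 has {1,2,3,5,7,8,9}; col 7 has {1,2,3,4,5,8}; box has {1,2,3,5,7,8} → only 6 remains.
(9,8) = 4: row 9 has {1,2,3,5,6,7,8,9}; col 8 has {1,2,3,5,8}; box has {1,2,3,5,6,7,8} → only 4 remains.
(2,7) = 7: row 2 has {4,5}; col 7 has {1,2,3,4,5,6,8}; box has {1,2,3,4,5,8,9} → only 7 remains.
(2,8) = 6: row 2 has {4,5,7}; col 8 has {1,2,3,4,5,8}; box has {1,2,3,4,5,7,8,9} → only 6 remains.
(4,1) = 6: row 4 has {1,2,3,4,5,7,8,9}; col 1 has {1,3,5,8,9}; box has {1,3,5,7,8,9} → only 6 remains.
(6,7) = 9: row 6 has {1,2,3,4,5,6,8}; col 7 has {1,2,3,4,5,6,7,8}; box has {1,2,3,4,5,6,8} → only 9 remains.
(6,8) = 7: row 6 has {1,2,3,4,5,6,8,9}; col 8 has {1,2,3,4,5,6,8}; box has {1,2,3,4,5,6,8,9} → only 7 remains.
(8,8) = 9: row 8 has {1,2,5,8}; col 8 has {1,2,3,4,5,6,7,8}; box has {1,2,3,4,5,6,7,8} → only 9 remains.
(2,6) = 8: row 2 has {4,5,6,7}; col 6 has {1,2,3,4,5,9}; box has {3,5} → only 8 remains.
(7,6) = 6: row 7 has {1,3,5,7}; col 6 has {1,2,3,4,5,8,9}; box has {1,2,3,5,7} → only 6 remains.
(8,5) = 4: row 8 has {1,2,5,8,9}; col 5 has {1,2,3,5,7}; box has {1,2,3,5,6,7} → only 4 remains.
(1,6) = 7: row 1 has {2,3,5,8}; col 6 has {1,2,3,4,5,6,8,9}; box has {3,5,8} → only 7 remains.
(2,5) = 9: row 2 has {4,5,6,7,8}; col 5 has {1,2,3,4,5,7}; box has {3,5,7,8} → only 9 remains.
(7,4) = 9: row 7 has {1,3,5,6,7}; col 4 has {3,5,6,7,8}; box has {1,2,3,4,5,6,7} → only 9 remains.
(7,5) = 8: row 7 has {1,3,5,6,7,9}; col 5 has {1,2,3,4,5,7,9}; box has {1,2,3,4,5,6,7,9} → only 8 remains.
(8,1) = 7: row 8 has {1,2,4,5,8,9}; col 1 has {1,3,5,6,8,9}; box has {1,5,8,9} → only 7 remains.
(1,5) = 6: row 1 has {2,3,5,7,8}; col 5 has {1,2,3,4,5,7,8,9}; box has {3,5,7,8,9} → only 6 remains.
(1,2) = 9: in row 1, 9 can only go here (every other open cell in that row sees a 9).
(3,3) = 7: in row 3, 7 can only go here (every other open cell in that row sees a 7).
(3,2) = 6: in row 3, 6 can only go here (every other open cell in that row sees a 6).
(8,2) = 3: row 8 has {1,2,4,5,7,8,9}; col 2 has {1,5,6,7,8,9}; box has {1,5,7,8,9} → only 3 remains.
(8,3) = 6: row 8 has {1,2,3,4,5,7,8,9}; col 3 has {5,7,8,9}; box has {1,3,5,7,8,9} → only 6 remains.
(2,2) = 2: row 2 has {4,5,6,7,8,9}; col 2 has {1,3,5,6,7,8,9}; box has {5,6,7,8,9} → only 2 remains.
(2,4) = 1: row 2 has {2,4,5,6,7,8,9}; col 4 has {3,5,6,7,8,9}; box has {3,5,6,7,8,9} → only 1 remains.
(3,1) = 4: row 3 has {1,3,5,6,7,8,9}; col 1 has {1,3,5,6,7,8,9}; box has {2,5,6,7,8,9} → only 4 remains.
(3,4) = 2: row 3 has {1,3,4,5,6,7,8,9}; col 4 has {1,3,5,6,7,8,9}; box has {1,3,5,6,7,8,9} → only 2 remains.
(5,1) = 2: row 5 has {1,3,5,6,7,8,9}; col 1 has {1,3,4,5,6,7,8,9}; box has {1,3,5,6,7,8,9} → only 2 remains.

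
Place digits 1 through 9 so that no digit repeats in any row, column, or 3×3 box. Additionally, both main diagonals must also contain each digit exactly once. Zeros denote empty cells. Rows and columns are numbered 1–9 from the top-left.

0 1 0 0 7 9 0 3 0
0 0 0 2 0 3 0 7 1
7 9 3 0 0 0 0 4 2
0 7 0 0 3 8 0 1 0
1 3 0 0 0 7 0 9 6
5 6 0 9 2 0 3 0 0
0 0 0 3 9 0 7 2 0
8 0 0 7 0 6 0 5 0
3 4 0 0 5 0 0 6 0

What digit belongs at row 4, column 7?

row 1, column 9 = 5: row 1 has {1,3,7,9}; col 9 has {1,2,6}; box has {1,2,3,4,7}; anti-diagonal has {3,7,8,9} → only 5 remains.
row 2, column 2 = 8: row 2 has {1,2,3,7}; col 2 has {1,3,4,6,7,9}; box has {1,3,7,9}; main diagonal has {3,5,7} → only 8 remains.
row 3, column 7 = 6: row 3 has {2,3,4,7,9}; col 7 has {3,7}; box has {1,2,3,4,5,7}; anti-diagonal has {3,5,7,8,9} → only 6 remains.
row 4, column 9 = 4: row 4 has {1,3,7,8}; col 9 has {1,2,5,6}; box has {1,3,6,9} → only 4 remains.
row 5, column 5 = 4: row 5 has {1,3,6,7,9}; col 5 has {2,3,5,7,9}; box has {2,3,7,8,9}; main diagonal has {3,5,7,8}; anti-diagonal has {3,5,6,7,8,9} → only 4 remains.
row 6, column 6 = 1: row 6 has {2,3,5,6,9}; col 6 has {3,6,7,8,9}; box has {2,3,4,7,8,9}; main diagonal has {3,4,5,7,8} → only 1 remains.
row 6, column 8 = 8: row 6 has {1,2,3,5,6,9}; col 8 has {1,2,3,4,5,6,7,9}; box has {1,3,4,6,9} → only 8 remains.
row 6, column 9 = 7: row 6 has {1,2,3,5,6,8,9}; col 9 has {1,2,4,5,6}; box has {1,3,4,6,8,9} → only 7 remains.
row 7, column 1 = 6: row 7 has {2,3,7,9}; col 1 has {1,3,5,7,8}; box has {3,4,8} → only 6 remains.
row 7, column 2 = 5: row 7 has {2,3,6,7,9}; col 2 has {1,3,4,6,7,8,9}; box has {3,4,6,8} → only 5 remains.
row 7, column 3 = 1: row 7 has {2,3,5,6,7,9}; col 3 has {3}; box has {3,4,5,6,8}; anti-diagonal has {3,4,5,6,7,8,9} → only 1 remains.
row 7, column 6 = 4: row 7 has {1,2,3,5,6,7,9}; col 6 has {1,3,6,7,8,9}; box has {3,5,6,7,9} → only 4 remains.
row 7, column 9 = 8: row 7 has {1,2,3,4,5,6,7,9}; col 9 has {1,2,4,5,6,7}; box has {2,5,6,7} → only 8 remains.
row 8, column 2 = 2: row 8 has {5,6,7,8}; col 2 has {1,3,4,5,6,7,8,9}; box has {1,3,4,5,6,8}; anti-diagonal has {1,3,4,5,6,7,8,9} → only 2 remains.
row 8, column 3 = 9: row 8 has {2,5,6,7,8}; col 3 has {1,3}; box has {1,2,3,4,5,6,8} → only 9 remains.
row 8, column 5 = 1: row 8 has {2,5,6,7,8,9}; col 5 has {2,3,4,5,7,9}; box has {3,4,5,6,7,9} → only 1 remains.
row 8, column 7 = 4: row 8 has {1,2,5,6,7,8,9}; col 7 has {3,6,7}; box has {2,5,6,7,8} → only 4 remains.
row 8, column 9 = 3: row 8 has {1,2,4,5,6,7,8,9}; col 9 has {1,2,4,5,6,7,8}; box has {2,4,5,6,7,8} → only 3 remains.
row 9, column 3 = 7: row 9 has {3,4,5,6}; col 3 has {1,3,9}; box has {1,2,3,4,5,6,8,9} → only 7 remains.
row 9, column 4 = 8: row 9 has {3,4,5,6,7}; col 4 has {2,3,7,9}; box has {1,3,4,5,6,7,9} → only 8 remains.
row 9, column 6 = 2: row 9 has {3,4,5,6,7,8}; col 6 has {1,3,4,6,7,8,9}; box has {1,3,4,5,6,7,8,9} → only 2 remains.
row 9, column 9 = 9: row 9 has {2,3,4,5,6,7,8}; col 9 has {1,2,3,4,5,6,7,8}; box has {2,3,4,5,6,7,8}; main diagonal has {1,3,4,5,7,8} → only 9 remains.
row 1, column 1 = 2: row 1 has {1,3,5,7,9}; col 1 has {1,3,5,6,7,8}; box has {1,3,7,8,9}; main diagonal has {1,3,4,5,7,8,9} → only 2 remains.
row 1, column 7 = 8: row 1 has {1,2,3,5,7,9}; col 7 has {3,4,6,7}; box has {1,2,3,4,5,6,7} → only 8 remains.
row 2, column 1 = 4: row 2 has {1,2,3,7,8}; col 1 has {1,2,3,5,6,7,8}; box has {1,2,3,7,8,9} → only 4 remains.
row 2, column 5 = 6: row 2 has {1,2,3,4,7,8}; col 5 has {1,2,3,4,5,7,9}; box has {2,3,7,9} → only 6 remains.
row 2, column 7 = 9: row 2 has {1,2,3,4,6,7,8}; col 7 has {3,4,6,7,8}; box has {1,2,3,4,5,6,7,8} → only 9 remains.
row 3, column 5 = 8: row 3 has {2,3,4,6,7,9}; col 5 has {1,2,3,4,5,6,7,9}; box has {2,3,6,7,9} → only 8 remains.
row 3, column 6 = 5: row 3 has {2,3,4,6,7,8,9}; col 6 has {1,2,3,4,6,7,8,9}; box has {2,3,6,7,8,9} → only 5 remains.
row 4, column 1 = 9: row 4 has {1,3,4,7,8}; col 1 has {1,2,3,4,5,6,7,8}; box has {1,3,5,6,7} → only 9 remains.
row 4, column 3 = 2: row 4 has {1,3,4,7,8,9}; col 3 has {1,3,7,9}; box has {1,3,5,6,7,9} → only 2 remains.
row 4, column 4 = 6: row 4 has {1,2,3,4,7,8,9}; col 4 has {2,3,7,8,9}; box has {1,2,3,4,7,8,9}; main diagonal has {1,2,3,4,5,7,8,9} → only 6 remains.
row 4, column 7 = 5: row 4 has {1,2,3,4,6,7,8,9}; col 7 has {3,4,6,7,8,9}; box has {1,3,4,6,7,8,9} → only 5 remains.

5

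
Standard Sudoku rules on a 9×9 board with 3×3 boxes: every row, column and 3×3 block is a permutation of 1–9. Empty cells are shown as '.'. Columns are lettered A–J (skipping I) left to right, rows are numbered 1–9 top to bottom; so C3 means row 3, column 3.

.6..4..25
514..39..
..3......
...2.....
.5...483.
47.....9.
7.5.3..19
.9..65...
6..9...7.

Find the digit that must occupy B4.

3

G1 = 3: in row 1, 3 can only go here (every other open cell in that row sees a 3).
E2 = 2: in row 2, 2 can only go here (every other open cell in that row sees a 2).
D6 = 3: in row 6, 3 can only go here (every other open cell in that row sees a 3).
G7 = 6: in row 7, 6 can only go here (every other open cell in that row sees a 6).
D8 = 7: in row 8, 7 can only go here (every other open cell in that row sees a 7).
J2 = 7: in row 2, 7 can only go here (every other open cell in that row sees a 7).
E5 = 7: in row 5, 7 can only go here (every other open cell in that row sees a 7).
F3 = 7: in row 3, 7 can only go here (every other open cell in that row sees a 7).
C1 = 7: in row 1, 7 can only go here (every other open cell in that row sees a 7).
G4 = 7: in row 4, 7 can only go here (every other open cell in that row sees a 7).
G9 = 5: in row 9, 5 can only go here (every other open cell in that row sees a 5).
E6 = 5: in row 6, 5 can only go here (every other open cell in that row sees a 5).
D3 = 5: in row 3, 5 can only go here (every other open cell in that row sees a 5).
H4 = 5: in row 4, 5 can only go here (every other open cell in that row sees a 5).
J4 = 4: in row 4, 4 can only go here (every other open cell in that row sees a 4).
B9 = 4: in row 9, 4 can only go here (every other open cell in that row sees a 4).
D7 = 4: in row 7, 4 can only go here (every other open cell in that row sees a 4).
J9 = 3: in row 9, 3 can only go here (every other open cell in that row sees a 3).
A8 = 3: in row 8, 3 can only go here (every other open cell in that row sees a 3).
B4 = 3: in row 4, 3 can only go here (every other open cell in that row sees a 3).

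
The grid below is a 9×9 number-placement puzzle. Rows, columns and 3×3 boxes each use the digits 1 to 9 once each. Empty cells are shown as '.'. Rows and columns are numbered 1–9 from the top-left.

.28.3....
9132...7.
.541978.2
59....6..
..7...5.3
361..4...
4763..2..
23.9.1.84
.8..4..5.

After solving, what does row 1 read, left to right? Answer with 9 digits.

728435169

R2C7 = 4: row 2 has {1,2,3,7,9}; col 7 has {2,5,6,8}; box has {2,7,8} → only 4 remains.
R3C1 = 6: row 3 has {1,2,4,5,7,8,9}; col 1 has {2,3,4,5,9}; box has {1,2,3,4,5,8,9} → only 6 remains.
R3C8 = 3: row 3 has {1,2,4,5,6,7,8,9}; col 8 has {5,7,8}; box has {2,4,7,8} → only 3 remains.
R4C3 = 2: row 4 has {5,6,9}; col 3 has {1,3,4,6,7,8}; box has {1,3,5,6,7,9} → only 2 remains.
R5C1 = 8: row 5 has {3,5,7}; col 1 has {2,3,4,5,6,9}; box has {1,2,3,5,6,7,9} → only 8 remains.
R5C2 = 4: row 5 has {3,5,7,8}; col 2 has {1,2,3,5,6,7,8,9}; box has {1,2,3,5,6,7,8,9} → only 4 remains.
R5C4 = 6: row 5 has {3,4,5,7,8}; col 4 has {1,2,3,9}; box has {4} → only 6 remains.
R8C3 = 5: row 8 has {1,2,3,4,8,9}; col 3 has {1,2,3,4,6,7,8}; box has {2,3,4,6,7,8} → only 5 remains.
R8C7 = 7: row 8 has {1,2,3,4,5,8,9}; col 7 has {2,4,5,6,8}; box has {2,4,5,8} → only 7 remains.
R9C1 = 1: row 9 has {4,5,8}; col 1 has {2,3,4,5,6,8,9}; box has {2,3,4,5,6,7,8} → only 1 remains.
R9C3 = 9: row 9 has {1,4,5,8}; col 3 has {1,2,3,4,5,6,7,8}; box has {1,2,3,4,5,6,7,8} → only 9 remains.
R9C4 = 7: row 9 has {1,4,5,8,9}; col 4 has {1,2,3,6,9}; box has {1,3,4,9} → only 7 remains.
R9C7 = 3: row 9 has {1,4,5,7,8,9}; col 7 has {2,4,5,6,7,8}; box has {2,4,5,7,8} → only 3 remains.
R9C9 = 6: row 9 has {1,3,4,5,7,8,9}; col 9 has {2,3,4}; box has {2,3,4,5,7,8} → only 6 remains.
R1C1 = 7: row 1 has {2,3,8}; col 1 has {1,2,3,4,5,6,8,9}; box has {1,2,3,4,5,6,8,9} → only 7 remains.
R2C9 = 5: row 2 has {1,2,3,4,7,9}; col 9 has {2,3,4,6}; box has {2,3,4,7,8} → only 5 remains.
R4C4 = 8: row 4 has {2,5,6,9}; col 4 has {1,2,3,6,7,9}; box has {4,6} → only 8 remains.
R4C6 = 3: row 4 has {2,5,6,8,9}; col 6 has {1,4,7}; box has {4,6,8} → only 3 remains.
R6C4 = 5: row 6 has {1,3,4,6}; col 4 has {1,2,3,6,7,8,9}; box has {3,4,6,8} → only 5 remains.
R6C7 = 9: row 6 has {1,3,4,5,6}; col 7 has {2,3,4,5,6,7,8}; box has {3,5,6} → only 9 remains.
R6C8 = 2: row 6 has {1,3,4,5,6,9}; col 8 has {3,5,7,8}; box has {3,5,6,9} → only 2 remains.
R8C5 = 6: row 8 has {1,2,3,4,5,7,8,9}; col 5 has {3,4,9}; box has {1,3,4,7,9} → only 6 remains.
R9C6 = 2: row 9 has {1,3,4,5,6,7,8,9}; col 6 has {1,3,4,7}; box has {1,3,4,6,7,9} → only 2 remains.
R1C4 = 4: row 1 has {2,3,7,8}; col 4 has {1,2,3,5,6,7,8,9}; box has {1,2,3,7,9} → only 4 remains.
R1C7 = 1: row 1 has {2,3,4,7,8}; col 7 has {2,3,4,5,6,7,8,9}; box has {2,3,4,5,7,8} → only 1 remains.
R1C9 = 9: row 1 has {1,2,3,4,7,8}; col 9 has {2,3,4,5,6}; box has {1,2,3,4,5,7,8} → only 9 remains.
R2C5 = 8: row 2 has {1,2,3,4,5,7,9}; col 5 has {3,4,6,9}; box has {1,2,3,4,7,9} → only 8 remains.
R2C6 = 6: row 2 has {1,2,3,4,5,7,8,9}; col 6 has {1,2,3,4,7}; box has {1,2,3,4,7,8,9} → only 6 remains.
R5C6 = 9: row 5 has {3,4,5,6,7,8}; col 6 has {1,2,3,4,6,7}; box has {3,4,5,6,8} → only 9 remains.
R5C8 = 1: row 5 has {3,4,5,6,7,8,9}; col 8 has {2,3,5,7,8}; box has {2,3,5,6,9} → only 1 remains.
R6C5 = 7: row 6 has {1,2,3,4,5,6,9}; col 5 has {3,4,6,8,9}; box has {3,4,5,6,8,9} → only 7 remains.
R6C9 = 8: row 6 has {1,2,3,4,5,6,7,9}; col 9 has {2,3,4,5,6,9}; box has {1,2,3,5,6,9} → only 8 remains.
R7C5 = 5: row 7 has {2,3,4,6,7}; col 5 has {3,4,6,7,8,9}; box has {1,2,3,4,6,7,9} → only 5 remains.
R7C6 = 8: row 7 has {2,3,4,5,6,7}; col 6 has {1,2,3,4,6,7,9}; box has {1,2,3,4,5,6,7,9} → only 8 remains.
R7C8 = 9: row 7 has {2,3,4,5,6,7,8}; col 8 has {1,2,3,5,7,8}; box has {2,3,4,5,6,7,8} → only 9 remains.
R7C9 = 1: row 7 has {2,3,4,5,6,7,8,9}; col 9 has {2,3,4,5,6,8,9}; box has {2,3,4,5,6,7,8,9} → only 1 remains.
R1C6 = 5: row 1 has {1,2,3,4,7,8,9}; col 6 has {1,2,3,4,6,7,8,9}; box has {1,2,3,4,6,7,8,9} → only 5 remains.
R1C8 = 6: row 1 has {1,2,3,4,5,7,8,9}; col 8 has {1,2,3,5,7,8,9}; box has {1,2,3,4,5,7,8,9} → only 6 remains.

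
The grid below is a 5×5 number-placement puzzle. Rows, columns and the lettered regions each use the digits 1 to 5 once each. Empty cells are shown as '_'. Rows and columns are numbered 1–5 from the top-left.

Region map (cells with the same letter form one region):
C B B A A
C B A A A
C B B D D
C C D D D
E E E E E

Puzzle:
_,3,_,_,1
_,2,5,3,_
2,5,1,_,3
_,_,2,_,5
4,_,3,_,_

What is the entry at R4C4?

1

R1C1 = 5: row 1 has {1,3}; col 1 has {2,4}; region has {2} → only 5 remains.
R1C3 = 4: row 1 has {1,3,5}; col 3 has {1,2,3,5}; region has {1,2,3,5} → only 4 remains.
R1C4 = 2: row 1 has {1,3,4,5}; col 4 has {3}; region has {1,3,5} → only 2 remains.
R2C1 = 1: row 2 has {2,3,5}; col 1 has {2,4,5}; region has {2,5} → only 1 remains.
R2C5 = 4: row 2 has {1,2,3,5}; col 5 has {1,3,5}; region has {1,2,3,5} → only 4 remains.
R3C4 = 4: row 3 has {1,2,3,5}; col 4 has {2,3}; region has {2,3,5} → only 4 remains.
R4C1 = 3: row 4 has {2,5}; col 1 has {1,2,4,5}; region has {1,2,5} → only 3 remains.
R4C2 = 4: row 4 has {2,3,5}; col 2 has {2,3,5}; region has {1,2,3,5} → only 4 remains.
R4C4 = 1: row 4 has {2,3,4,5}; col 4 has {2,3,4}; region has {2,3,4,5} → only 1 remains.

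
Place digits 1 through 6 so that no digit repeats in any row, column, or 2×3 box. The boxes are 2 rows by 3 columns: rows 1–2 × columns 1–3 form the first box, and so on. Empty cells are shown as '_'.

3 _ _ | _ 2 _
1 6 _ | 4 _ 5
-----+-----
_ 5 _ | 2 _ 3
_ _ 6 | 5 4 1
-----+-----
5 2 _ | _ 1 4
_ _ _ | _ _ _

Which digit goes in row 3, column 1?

row 1, column 2 = 4: row 1 has {2,3}; col 2 has {2,5,6}; box has {1,3,6} → only 4 remains.
row 1, column 3 = 5: row 1 has {2,3,4}; col 3 has {6}; box has {1,3,4,6} → only 5 remains.
row 1, column 6 = 6: row 1 has {2,3,4,5}; col 6 has {1,3,4,5}; box has {2,4,5} → only 6 remains.
row 2, column 3 = 2: row 2 has {1,4,5,6}; col 3 has {5,6}; box has {1,3,4,5,6} → only 2 remains.
row 2, column 5 = 3: row 2 has {1,2,4,5,6}; col 5 has {1,2,4}; box has {2,4,5,6} → only 3 remains.
row 3, column 1 = 4: row 3 has {2,3,5}; col 1 has {1,3,5}; box has {5,6} → only 4 remains.

4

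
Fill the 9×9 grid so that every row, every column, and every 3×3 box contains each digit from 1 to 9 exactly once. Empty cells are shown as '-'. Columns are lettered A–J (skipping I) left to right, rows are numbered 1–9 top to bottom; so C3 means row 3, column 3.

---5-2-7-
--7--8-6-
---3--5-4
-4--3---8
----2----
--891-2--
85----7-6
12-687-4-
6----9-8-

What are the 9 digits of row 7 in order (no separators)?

859143726

D4 = 7 (sole candidate).
E7 = 4: row 7 has {5,6,7,8}; col 5 has {1,2,3,8}; box has {6,7,8,9} → only 4 remains.
E9 = 5 (sole candidate).
E2 = 9 (sole candidate).
E1 = 6 (sole candidate).
E3 = 7 (sole candidate).
F3 = 1 (sole candidate).
F7 = 3: row 7 has {4,5,6,7,8}; col 6 has {1,2,7,8,9}; box has {4,5,6,7,8,9} → only 3 remains.
D2 = 4 (sole candidate).
D5 = 8 (sole candidate).
C7 = 9: row 7 has {3,4,5,6,7,8}; col 3 has {7,8}; box has {1,2,5,6,8} → only 9 remains.
C8 = 3 (sole candidate).
G8 = 9 (sole candidate).
J8 = 5 (sole candidate).
B9 = 7 (sole candidate).
C9 = 4 (sole candidate).
C1 = 1 (sole candidate).
B2 = 3 (sole candidate).
G2 = 1 (sole candidate).
J2 = 2 (sole candidate).
H3 = 9 (sole candidate).
G4 = 6 (sole candidate).
B6 = 6 (sole candidate).
G9 = 3 (sole candidate).
J9 = 1 (sole candidate).
G1 = 8 (sole candidate).
J1 = 3 (sole candidate).
A2 = 5 (sole candidate).
A3 = 2 (sole candidate).
B3 = 8 (sole candidate).
C3 = 6 (sole candidate).
A4 = 9 (sole candidate).
F4 = 5 (sole candidate).
H4 = 1 (sole candidate).
B5 = 1 (sole candidate).
C5 = 5 (sole candidate).
G5 = 4 (sole candidate).
H5 = 3 (sole candidate).
F6 = 4 (sole candidate).
H6 = 5 (sole candidate).
J6 = 7 (sole candidate).
H7 = 2: row 7 has {3,4,5,6,7,8,9}; col 8 has {1,3,4,5,6,7,8,9}; box has {1,3,4,5,6,7,8,9} → only 2 remains.
D9 = 2 (sole candidate).
A1 = 4 (sole candidate).
B1 = 9 (sole candidate).
C4 = 2 (sole candidate).
A5 = 7 (sole candidate).
F5 = 6 (sole candidate).
J5 = 9 (sole candidate).
A6 = 3 (sole candidate).
D7 = 1: row 7 has {2,3,4,5,6,7,8,9}; col 4 has {2,3,4,5,6,7,8,9}; box has {2,3,4,5,6,7,8,9} → only 1 remains.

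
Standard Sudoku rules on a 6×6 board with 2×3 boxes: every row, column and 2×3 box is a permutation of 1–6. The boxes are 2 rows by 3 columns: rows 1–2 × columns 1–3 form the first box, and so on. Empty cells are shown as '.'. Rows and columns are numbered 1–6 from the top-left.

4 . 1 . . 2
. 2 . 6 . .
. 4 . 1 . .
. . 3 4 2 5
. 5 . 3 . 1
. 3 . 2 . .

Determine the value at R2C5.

R1C2 = 6: row 1 has {1,2,4}; col 2 has {2,3,4,5}; box has {1,2,4} → only 6 remains.
R1C4 = 5: row 1 has {1,2,4,6}; col 4 has {1,2,3,4,6}; box has {2,6} → only 5 remains.
R1C5 = 3: row 1 has {1,2,4,5,6}; col 5 has {2}; box has {2,5,6} → only 3 remains.
R2C3 = 5: row 2 has {2,6}; col 3 has {1,3}; box has {1,2,4,6} → only 5 remains.
R2C6 = 4: row 2 has {2,5,6}; col 6 has {1,2,5}; box has {2,3,5,6} → only 4 remains.
R3C5 = 6: row 3 has {1,4}; col 5 has {2,3}; box has {1,2,4,5} → only 6 remains.
R3C6 = 3: row 3 has {1,4,6}; col 6 has {1,2,4,5}; box has {1,2,4,5,6} → only 3 remains.
R4C2 = 1: row 4 has {2,3,4,5}; col 2 has {2,3,4,5,6}; box has {3,4} → only 1 remains.
R5C5 = 4: row 5 has {1,3,5}; col 5 has {2,3,6}; box has {1,2,3} → only 4 remains.
R6C5 = 5: row 6 has {2,3}; col 5 has {2,3,4,6}; box has {1,2,3,4} → only 5 remains.
R6C6 = 6: row 6 has {2,3,5}; col 6 has {1,2,3,4,5}; box has {1,2,3,4,5} → only 6 remains.
R2C1 = 3: row 2 has {2,4,5,6}; col 1 has {4}; box has {1,2,4,5,6} → only 3 remains.
R2C5 = 1: row 2 has {2,3,4,5,6}; col 5 has {2,3,4,5,6}; box has {2,3,4,5,6} → only 1 remains.

1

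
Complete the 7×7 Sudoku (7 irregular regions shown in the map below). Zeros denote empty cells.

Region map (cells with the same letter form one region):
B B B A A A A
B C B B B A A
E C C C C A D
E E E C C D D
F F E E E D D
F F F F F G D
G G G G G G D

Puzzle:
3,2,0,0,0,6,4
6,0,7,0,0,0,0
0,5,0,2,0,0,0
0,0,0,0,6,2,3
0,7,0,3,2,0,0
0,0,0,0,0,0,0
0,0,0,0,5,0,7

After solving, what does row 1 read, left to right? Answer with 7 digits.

R2C7 = 2 (hidden single in row 2).
R3C7 = 6 (hidden single in row 3).
R5C3 = 6 (hidden single in row 5).
R6C6 = 7 (hidden single in row 6).
R5C6 = 4 (hidden single in region D).
R2C6 = 5 (hidden single in column 6).
R1C3 = 5: in row 1, 5 can only go here (every other open cell in that row sees a 5).
R2C2 = 3 (hidden single in row 2).
R3C6 = 3 (hidden single in row 3).
R7C6 = 1 (sole candidate).
R4C1 = 5 (hidden single in row 4).
R5C1 = 1 (sole candidate).
R5C7 = 5 (sole candidate).
R6C7 = 1 (sole candidate).
R4C4 = 7 (hidden single in row 4).
R1C4 = 1: row 1 has {2,3,4,5,6}; col 4 has {2,3,7}; region has {2,3,4,5,6} → only 1 remains.
R1C5 = 7: row 1 has {1,2,3,4,5,6}; col 5 has {2,5,6}; region has {1,2,3,4,5,6} → only 7 remains.

3251764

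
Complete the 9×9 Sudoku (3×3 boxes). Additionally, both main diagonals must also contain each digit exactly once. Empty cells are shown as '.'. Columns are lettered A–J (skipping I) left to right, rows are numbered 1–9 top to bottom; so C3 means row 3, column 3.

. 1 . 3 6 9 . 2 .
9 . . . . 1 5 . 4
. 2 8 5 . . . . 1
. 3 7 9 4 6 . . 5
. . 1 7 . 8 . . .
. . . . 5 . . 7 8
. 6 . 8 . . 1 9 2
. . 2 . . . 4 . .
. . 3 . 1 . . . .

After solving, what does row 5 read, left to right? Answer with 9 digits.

J1 = 7 (sole candidate).
B2 = 7 (sole candidate).
C2 = 6 (sole candidate).
D2 = 2 (sole candidate).
E2 = 8 (sole candidate).
H2 = 3 (sole candidate).
E3 = 7 (sole candidate).
F3 = 4 (sole candidate).
G3 = 9 (sole candidate).
H3 = 6 (sole candidate).
G4 = 2 (sole candidate).
H4 = 1 (sole candidate).
E5 = 2: row 5 has {1,7,8}; col 5 has {1,4,5,6,7,8}; box has {4,5,6,7,8,9}; main diagonal has {1,7,8,9}; anti-diagonal has {3,6,7,9} → only 2 remains.
H5 = 4: row 5 has {1,2,7,8}; col 8 has {1,2,3,6,7,9}; box has {1,2,5,7,8} → only 4 remains.
D6 = 1 (sole candidate).
F6 = 3 (sole candidate).
G6 = 6 (sole candidate).
E7 = 3 (sole candidate).
D8 = 6 (sole candidate).
E8 = 9 (sole candidate).
H8 = 5 (sole candidate).
J8 = 3 (sole candidate).
D9 = 4 (sole candidate).
H9 = 8 (sole candidate).
J9 = 6 (sole candidate).
A1 = 4 (sole candidate).
C1 = 5 (sole candidate).
G1 = 8 (sole candidate).
A3 = 3 (sole candidate).
A4 = 8 (sole candidate).
G5 = 3: row 5 has {1,2,4,7,8}; col 7 has {1,2,4,5,6,8,9}; box has {1,2,4,5,6,7,8} → only 3 remains.
J5 = 9: row 5 has {1,2,3,4,7,8}; col 9 has {1,2,3,4,5,6,7,8}; box has {1,2,3,4,5,6,7,8} → only 9 remains.
A6 = 2 (sole candidate).
C7 = 4 (sole candidate).
B8 = 8 (sole candidate).
F8 = 7 (sole candidate).
A9 = 5 (sole candidate).
B9 = 9 (sole candidate).
F9 = 2 (sole candidate).
G9 = 7 (sole candidate).
A5 = 6: row 5 has {1,2,3,4,7,8,9}; col 1 has {2,3,4,5,8,9}; box has {1,2,3,7,8} → only 6 remains.
B5 = 5: row 5 has {1,2,3,4,6,7,8,9}; col 2 has {1,2,3,6,7,8,9}; box has {1,2,3,6,7,8} → only 5 remains.

651728349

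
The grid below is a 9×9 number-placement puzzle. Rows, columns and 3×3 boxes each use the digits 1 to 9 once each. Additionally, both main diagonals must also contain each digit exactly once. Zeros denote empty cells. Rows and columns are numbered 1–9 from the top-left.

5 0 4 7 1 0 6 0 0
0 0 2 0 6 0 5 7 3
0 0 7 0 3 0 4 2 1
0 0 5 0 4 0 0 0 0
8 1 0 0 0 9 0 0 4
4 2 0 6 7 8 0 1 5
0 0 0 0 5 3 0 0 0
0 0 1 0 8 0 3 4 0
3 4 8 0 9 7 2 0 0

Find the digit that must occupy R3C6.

R1C6 = 2: row 1 has {1,4,5,6,7}; col 6 has {3,7,8,9}; box has {1,3,6,7} → only 2 remains.
R2C2 = 9: row 2 has {2,3,5,6,7}; col 2 has {1,2,4}; box has {2,4,5,7}; main diagonal has {4,5,7,8} → only 9 remains.
R2C6 = 4: row 2 has {2,3,5,6,7,9}; col 6 has {2,3,7,8,9}; box has {1,2,3,6,7} → only 4 remains.
R3C1 = 6: row 3 has {1,2,3,4,7}; col 1 has {3,4,5,8}; box has {2,4,5,7,9} → only 6 remains.
R3C2 = 8: row 3 has {1,2,3,4,6,7}; col 2 has {1,2,4,9}; box has {2,4,5,6,7,9} → only 8 remains.
R3C6 = 5: row 3 has {1,2,3,4,6,7,8}; col 6 has {2,3,4,7,8,9}; box has {1,2,3,4,6,7} → only 5 remains.

5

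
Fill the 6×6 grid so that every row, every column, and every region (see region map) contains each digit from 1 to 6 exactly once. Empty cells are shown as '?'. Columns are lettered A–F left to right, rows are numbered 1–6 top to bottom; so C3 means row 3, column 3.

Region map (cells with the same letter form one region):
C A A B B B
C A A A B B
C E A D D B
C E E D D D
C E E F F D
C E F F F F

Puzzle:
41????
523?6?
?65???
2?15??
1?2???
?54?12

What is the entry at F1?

5

C1 = 6: row 1 has {1,4}; col 3 has {1,2,3,4,5}; region has {1,2,3,5} → only 6 remains.
D2 = 4: row 2 has {2,3,5,6}; col 4 has {5}; region has {1,2,3,5,6} → only 4 remains.
F2 = 1: row 2 has {2,3,4,5,6}; col 6 has {2}; region has {6} → only 1 remains.
A3 = 3: row 3 has {5,6}; col 1 has {1,2,4,5}; region has {1,2,4,5} → only 3 remains.
F3 = 4: row 3 has {3,5,6}; col 6 has {1,2}; region has {1,6} → only 4 remains.
A6 = 6: row 6 has {1,2,4,5}; col 1 has {1,2,3,4,5}; region has {1,2,3,4,5} → only 6 remains.
D6 = 3: row 6 has {1,2,4,5,6}; col 4 has {4,5}; region has {1,2,4} → only 3 remains.
D1 = 2: row 1 has {1,4,6}; col 4 has {3,4,5}; region has {1,4,6} → only 2 remains.
D3 = 1: row 3 has {3,4,5,6}; col 4 has {2,3,4,5}; region has {5} → only 1 remains.
E3 = 2: row 3 has {1,3,4,5,6}; col 5 has {1,6}; region has {1,5} → only 2 remains.
D5 = 6: row 5 has {1,2}; col 4 has {1,2,3,4,5}; region has {1,2,3,4} → only 6 remains.
E5 = 5: row 5 has {1,2,6}; col 5 has {1,2,6}; region has {1,2,3,4,6} → only 5 remains.
F5 = 3: row 5 has {1,2,5,6}; col 6 has {1,2,4}; region has {1,2,5} → only 3 remains.
E1 = 3: row 1 has {1,2,4,6}; col 5 has {1,2,5,6}; region has {1,2,4,6} → only 3 remains.
F1 = 5: row 1 has {1,2,3,4,6}; col 6 has {1,2,3,4}; region has {1,2,3,4,6} → only 5 remains.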